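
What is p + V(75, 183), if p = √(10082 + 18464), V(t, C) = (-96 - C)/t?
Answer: -93/25 + √28546 ≈ 165.24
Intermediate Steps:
V(t, C) = (-96 - C)/t
p = √28546 ≈ 168.96
p + V(75, 183) = √28546 + (-96 - 1*183)/75 = √28546 + (-96 - 183)/75 = √28546 + (1/75)*(-279) = √28546 - 93/25 = -93/25 + √28546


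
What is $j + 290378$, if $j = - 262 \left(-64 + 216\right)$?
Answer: $250554$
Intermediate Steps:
$j = -39824$ ($j = \left(-262\right) 152 = -39824$)
$j + 290378 = -39824 + 290378 = 250554$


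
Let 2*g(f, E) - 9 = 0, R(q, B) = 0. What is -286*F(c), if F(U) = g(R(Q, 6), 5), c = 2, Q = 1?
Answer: -1287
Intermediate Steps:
g(f, E) = 9/2 (g(f, E) = 9/2 + (1/2)*0 = 9/2 + 0 = 9/2)
F(U) = 9/2
-286*F(c) = -286*9/2 = -1287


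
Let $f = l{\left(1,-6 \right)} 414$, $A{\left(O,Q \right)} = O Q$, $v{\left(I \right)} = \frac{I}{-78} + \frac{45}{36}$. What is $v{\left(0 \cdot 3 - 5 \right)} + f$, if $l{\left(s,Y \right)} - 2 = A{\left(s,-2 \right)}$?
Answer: $\frac{205}{156} \approx 1.3141$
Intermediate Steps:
$v{\left(I \right)} = \frac{5}{4} - \frac{I}{78}$ ($v{\left(I \right)} = I \left(- \frac{1}{78}\right) + 45 \cdot \frac{1}{36} = - \frac{I}{78} + \frac{5}{4} = \frac{5}{4} - \frac{I}{78}$)
$l{\left(s,Y \right)} = 2 - 2 s$ ($l{\left(s,Y \right)} = 2 + s \left(-2\right) = 2 - 2 s$)
$f = 0$ ($f = \left(2 - 2\right) 414 = 0 \cdot 414 = 0$)
$v{\left(0 \cdot 3 - 5 \right)} + f = \left(\frac{5}{4} - \frac{0 \cdot 3 - 5}{78}\right) + 0 = \left(\frac{5}{4} - \frac{0 - 5}{78}\right) + 0 = \left(\frac{5}{4} - - \frac{5}{78}\right) + 0 = \left(\frac{5}{4} + \frac{5}{78}\right) + 0 = \frac{205}{156} + 0 = \frac{205}{156}$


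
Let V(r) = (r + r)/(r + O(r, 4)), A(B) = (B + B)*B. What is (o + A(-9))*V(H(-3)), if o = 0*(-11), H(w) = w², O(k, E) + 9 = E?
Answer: 729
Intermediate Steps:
O(k, E) = -9 + E
A(B) = 2*B² (A(B) = (2*B)*B = 2*B²)
o = 0
V(r) = 2*r/(-5 + r) (V(r) = (r + r)/(r + (-9 + 4)) = (2*r)/(r - 5) = (2*r)/(-5 + r) = 2*r/(-5 + r))
(o + A(-9))*V(H(-3)) = (0 + 2*(-9)²)*(2*(-3)²/(-5 + (-3)²)) = (0 + 2*81)*(2*9/(-5 + 9)) = (0 + 162)*(2*9/4) = 162*(2*9*(¼)) = 162*(9/2) = 729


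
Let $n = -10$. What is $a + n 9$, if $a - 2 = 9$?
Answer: $-79$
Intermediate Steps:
$a = 11$ ($a = 2 + 9 = 11$)
$a + n 9 = 11 - 90 = -79$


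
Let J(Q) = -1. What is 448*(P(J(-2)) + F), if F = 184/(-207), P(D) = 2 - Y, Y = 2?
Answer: -3584/9 ≈ -398.22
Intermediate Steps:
P(D) = 0 (P(D) = 2 - 1*2 = 2 - 2 = 0)
F = -8/9 (F = 184*(-1/207) = -8/9 ≈ -0.88889)
448*(P(J(-2)) + F) = 448*(0 - 8/9) = 448*(-8/9) = -3584/9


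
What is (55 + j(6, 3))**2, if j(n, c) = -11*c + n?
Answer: 784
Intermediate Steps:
j(n, c) = n - 11*c
(55 + j(6, 3))**2 = (55 + (6 - 11*3))**2 = (55 + (6 - 33))**2 = (55 - 27)**2 = 28**2 = 784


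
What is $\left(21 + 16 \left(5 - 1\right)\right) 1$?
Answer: $85$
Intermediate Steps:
$\left(21 + 16 \left(5 - 1\right)\right) 1 = \left(21 + 16 \cdot 4\right) 1 = \left(21 + 64\right) 1 = 85 \cdot 1 = 85$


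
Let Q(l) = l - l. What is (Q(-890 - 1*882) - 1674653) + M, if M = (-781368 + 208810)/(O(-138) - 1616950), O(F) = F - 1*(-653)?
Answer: -2706967149497/1616435 ≈ -1.6747e+6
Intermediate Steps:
O(F) = 653 + F (O(F) = F + 653 = 653 + F)
Q(l) = 0
M = 572558/1616435 (M = (-781368 + 208810)/((653 - 138) - 1616950) = -572558/(515 - 1616950) = -572558/(-1616435) = -572558*(-1/1616435) = 572558/1616435 ≈ 0.35421)
(Q(-890 - 1*882) - 1674653) + M = (0 - 1674653) + 572558/1616435 = -1674653 + 572558/1616435 = -2706967149497/1616435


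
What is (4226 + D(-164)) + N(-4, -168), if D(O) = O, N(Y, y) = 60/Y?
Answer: 4047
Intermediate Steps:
(4226 + D(-164)) + N(-4, -168) = (4226 - 164) + 60/(-4) = 4062 + 60*(-¼) = 4062 - 15 = 4047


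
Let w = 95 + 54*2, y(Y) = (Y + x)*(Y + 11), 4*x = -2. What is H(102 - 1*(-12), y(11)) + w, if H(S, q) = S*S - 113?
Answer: 13086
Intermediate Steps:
x = -½ (x = (¼)*(-2) = -½ ≈ -0.50000)
y(Y) = (11 + Y)*(-½ + Y) (y(Y) = (Y - ½)*(Y + 11) = (-½ + Y)*(11 + Y) = (11 + Y)*(-½ + Y))
H(S, q) = -113 + S² (H(S, q) = S² - 113 = -113 + S²)
w = 203 (w = 95 + 108 = 203)
H(102 - 1*(-12), y(11)) + w = (-113 + (102 - 1*(-12))²) + 203 = (-113 + (102 + 12)²) + 203 = (-113 + 114²) + 203 = (-113 + 12996) + 203 = 12883 + 203 = 13086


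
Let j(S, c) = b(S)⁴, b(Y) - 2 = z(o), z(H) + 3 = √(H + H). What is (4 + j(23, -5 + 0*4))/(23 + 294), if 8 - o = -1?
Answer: 437/317 - 228*√2/317 ≈ 0.36139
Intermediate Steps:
o = 9 (o = 8 - 1*(-1) = 8 + 1 = 9)
z(H) = -3 + √2*√H (z(H) = -3 + √(H + H) = -3 + √(2*H) = -3 + √2*√H)
b(Y) = -1 + 3*√2 (b(Y) = 2 + (-3 + √2*√9) = 2 + (-3 + √2*3) = 2 + (-3 + 3*√2) = -1 + 3*√2)
j(S, c) = (-1 + 3*√2)⁴
(4 + j(23, -5 + 0*4))/(23 + 294) = (4 + (433 - 228*√2))/(23 + 294) = (437 - 228*√2)/317 = (437 - 228*√2)*(1/317) = 437/317 - 228*√2/317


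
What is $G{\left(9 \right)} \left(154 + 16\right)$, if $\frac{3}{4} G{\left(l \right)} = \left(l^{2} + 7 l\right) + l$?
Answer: $34680$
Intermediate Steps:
$G{\left(l \right)} = \frac{4 l^{2}}{3} + \frac{32 l}{3}$ ($G{\left(l \right)} = \frac{4 \left(\left(l^{2} + 7 l\right) + l\right)}{3} = \frac{4 \left(l^{2} + 8 l\right)}{3} = \frac{4 l^{2}}{3} + \frac{32 l}{3}$)
$G{\left(9 \right)} \left(154 + 16\right) = \frac{4}{3} \cdot 9 \left(8 + 9\right) \left(154 + 16\right) = \frac{4}{3} \cdot 9 \cdot 17 \cdot 170 = 204 \cdot 170 = 34680$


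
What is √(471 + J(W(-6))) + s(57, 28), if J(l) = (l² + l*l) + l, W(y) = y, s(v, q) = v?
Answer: 57 + √537 ≈ 80.173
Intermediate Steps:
J(l) = l + 2*l² (J(l) = (l² + l²) + l = 2*l² + l = l + 2*l²)
√(471 + J(W(-6))) + s(57, 28) = √(471 - 6*(1 + 2*(-6))) + 57 = √(471 - 6*(1 - 12)) + 57 = √(471 - 6*(-11)) + 57 = √(471 + 66) + 57 = √537 + 57 = 57 + √537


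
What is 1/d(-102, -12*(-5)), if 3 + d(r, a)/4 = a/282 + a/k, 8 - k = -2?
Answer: 47/604 ≈ 0.077815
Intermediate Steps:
k = 10 (k = 8 - 1*(-2) = 8 + 2 = 10)
d(r, a) = -12 + 292*a/705 (d(r, a) = -12 + 4*(a/282 + a/10) = -12 + 4*(73*a/705) = -12 + 292*a/705)
1/d(-102, -12*(-5)) = 1/(-12 + 292*(-12*(-5))/705) = 1/(-12 + (292/705)*60) = 1/(-12 + 1168/47) = 1/(604/47) = 47/604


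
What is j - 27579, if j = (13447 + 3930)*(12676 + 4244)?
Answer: 293991261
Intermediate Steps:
j = 294018840 (j = 17377*16920 = 294018840)
j - 27579 = 294018840 - 27579 = 293991261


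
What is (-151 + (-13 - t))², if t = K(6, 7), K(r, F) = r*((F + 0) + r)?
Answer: 58564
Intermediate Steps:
K(r, F) = r*(F + r)
t = 78 (t = 6*(7 + 6) = 6*13 = 78)
(-151 + (-13 - t))² = (-151 + (-13 - 1*78))² = (-151 + (-13 - 78))² = (-151 - 91)² = (-242)² = 58564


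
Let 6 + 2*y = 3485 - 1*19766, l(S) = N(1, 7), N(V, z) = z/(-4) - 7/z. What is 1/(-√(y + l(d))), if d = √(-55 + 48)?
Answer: 2*I*√665/4655 ≈ 0.01108*I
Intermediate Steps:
N(V, z) = -7/z - z/4 (N(V, z) = z*(-¼) - 7/z = -z/4 - 7/z = -7/z - z/4)
d = I*√7 (d = √(-7) = I*√7 ≈ 2.6458*I)
l(S) = -11/4 (l(S) = -7/7 - ¼*7 = -7*⅐ - 7/4 = -1 - 7/4 = -11/4)
y = -16287/2 (y = -3 + (3485 - 1*19766)/2 = -3 + (3485 - 19766)/2 = -3 + (½)*(-16281) = -3 - 16281/2 = -16287/2 ≈ -8143.5)
1/(-√(y + l(d))) = 1/(-√(-16287/2 - 11/4)) = 1/(-√(-32585/4)) = 1/(-7*I*√665/2) = 2*I*√665/4655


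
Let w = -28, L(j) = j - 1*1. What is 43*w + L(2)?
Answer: -1203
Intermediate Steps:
L(j) = -1 + j (L(j) = j - 1 = -1 + j)
43*w + L(2) = 43*(-28) + (-1 + 2) = -1204 + 1 = -1203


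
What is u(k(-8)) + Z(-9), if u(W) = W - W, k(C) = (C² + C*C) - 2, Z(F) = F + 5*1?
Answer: -4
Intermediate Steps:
Z(F) = 5 + F (Z(F) = F + 5 = 5 + F)
k(C) = -2 + 2*C² (k(C) = (C² + C²) - 2 = 2*C² - 2 = -2 + 2*C²)
u(W) = 0
u(k(-8)) + Z(-9) = 0 + (5 - 9) = 0 - 4 = -4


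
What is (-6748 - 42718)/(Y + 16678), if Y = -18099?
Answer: 49466/1421 ≈ 34.811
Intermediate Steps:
(-6748 - 42718)/(Y + 16678) = (-6748 - 42718)/(-18099 + 16678) = -49466/(-1421) = -49466*(-1/1421) = 49466/1421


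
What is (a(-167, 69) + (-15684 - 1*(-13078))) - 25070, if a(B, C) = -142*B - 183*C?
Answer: -16589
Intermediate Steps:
a(B, C) = -183*C - 142*B
(a(-167, 69) + (-15684 - 1*(-13078))) - 25070 = ((-183*69 - 142*(-167)) + (-15684 - 1*(-13078))) - 25070 = ((-12627 + 23714) + (-15684 + 13078)) - 25070 = (11087 - 2606) - 25070 = 8481 - 25070 = -16589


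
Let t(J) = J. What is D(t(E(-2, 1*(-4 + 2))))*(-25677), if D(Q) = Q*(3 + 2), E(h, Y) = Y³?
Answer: 1027080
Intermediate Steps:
D(Q) = 5*Q (D(Q) = Q*5 = 5*Q)
D(t(E(-2, 1*(-4 + 2))))*(-25677) = (5*(1*(-4 + 2))³)*(-25677) = (5*(1*(-2))³)*(-25677) = (5*(-2)³)*(-25677) = (5*(-8))*(-25677) = -40*(-25677) = 1027080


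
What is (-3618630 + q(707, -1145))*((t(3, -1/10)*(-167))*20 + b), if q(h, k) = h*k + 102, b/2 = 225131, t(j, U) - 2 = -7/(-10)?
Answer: -1953847405492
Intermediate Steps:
t(j, U) = 27/10 (t(j, U) = 2 - 7/(-10) = 2 - 7*(-⅒) = 2 + 7/10 = 27/10)
b = 450262 (b = 2*225131 = 450262)
q(h, k) = 102 + h*k
(-3618630 + q(707, -1145))*((t(3, -1/10)*(-167))*20 + b) = (-3618630 + (102 + 707*(-1145)))*(((27/10)*(-167))*20 + 450262) = (-3618630 + (102 - 809515))*(-4509/10*20 + 450262) = (-3618630 - 809413)*(-9018 + 450262) = -4428043*441244 = -1953847405492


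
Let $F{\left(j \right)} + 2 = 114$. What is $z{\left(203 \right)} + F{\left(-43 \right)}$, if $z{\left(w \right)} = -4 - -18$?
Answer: $126$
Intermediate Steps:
$z{\left(w \right)} = 14$ ($z{\left(w \right)} = -4 + 18 = 14$)
$F{\left(j \right)} = 112$ ($F{\left(j \right)} = -2 + 114 = 112$)
$z{\left(203 \right)} + F{\left(-43 \right)} = 14 + 112 = 126$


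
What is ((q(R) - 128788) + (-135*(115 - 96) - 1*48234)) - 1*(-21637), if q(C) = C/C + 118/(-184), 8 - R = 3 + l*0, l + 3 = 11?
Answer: -14531367/92 ≈ -1.5795e+5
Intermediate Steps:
l = 8 (l = -3 + 11 = 8)
R = 5 (R = 8 - (3 + 8*0) = 8 - (3 + 0) = 8 - 1*3 = 8 - 3 = 5)
q(C) = 33/92 (q(C) = 1 + 118*(-1/184) = 1 - 59/92 = 33/92)
((q(R) - 128788) + (-135*(115 - 96) - 1*48234)) - 1*(-21637) = ((33/92 - 128788) + (-135*(115 - 96) - 1*48234)) - 1*(-21637) = (-11848463/92 + (-135*19 - 48234)) + 21637 = (-11848463/92 + (-2565 - 48234)) + 21637 = (-11848463/92 - 50799) + 21637 = -16521971/92 + 21637 = -14531367/92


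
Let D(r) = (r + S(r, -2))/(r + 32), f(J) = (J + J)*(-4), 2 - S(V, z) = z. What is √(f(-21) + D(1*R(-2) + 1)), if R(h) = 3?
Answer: √1514/3 ≈ 12.970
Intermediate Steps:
S(V, z) = 2 - z
f(J) = -8*J (f(J) = (2*J)*(-4) = -8*J)
D(r) = (4 + r)/(32 + r) (D(r) = (r + (2 - 1*(-2)))/(r + 32) = (r + (2 + 2))/(32 + r) = (r + 4)/(32 + r) = (4 + r)/(32 + r))
√(f(-21) + D(1*R(-2) + 1)) = √(-8*(-21) + (4 + (1*3 + 1))/(32 + (1*3 + 1))) = √(168 + (4 + (3 + 1))/(32 + (3 + 1))) = √(168 + (4 + 4)/(32 + 4)) = √(168 + 8/36) = √(168 + (1/36)*8) = √(168 + 2/9) = √(1514/9) = √1514/3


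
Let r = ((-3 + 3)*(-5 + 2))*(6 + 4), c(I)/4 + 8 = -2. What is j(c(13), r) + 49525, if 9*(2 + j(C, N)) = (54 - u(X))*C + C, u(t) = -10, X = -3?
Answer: 443107/9 ≈ 49234.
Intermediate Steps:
c(I) = -40 (c(I) = -32 + 4*(-2) = -32 - 8 = -40)
r = 0 (r = (0*(-3))*10 = 0*10 = 0)
j(C, N) = -2 + 65*C/9 (j(C, N) = -2 + ((54 - 1*(-10))*C + C)/9 = -2 + ((54 + 10)*C + C)/9 = -2 + (64*C + C)/9 = -2 + (65*C)/9 = -2 + 65*C/9)
j(c(13), r) + 49525 = (-2 + (65/9)*(-40)) + 49525 = (-2 - 2600/9) + 49525 = -2618/9 + 49525 = 443107/9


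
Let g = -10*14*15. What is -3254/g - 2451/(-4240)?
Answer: 947203/445200 ≈ 2.1276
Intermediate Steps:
g = -2100 (g = -140*15 = -2100)
-3254/g - 2451/(-4240) = -3254/(-2100) - 2451/(-4240) = -3254*(-1/2100) - 2451*(-1/4240) = 1627/1050 + 2451/4240 = 947203/445200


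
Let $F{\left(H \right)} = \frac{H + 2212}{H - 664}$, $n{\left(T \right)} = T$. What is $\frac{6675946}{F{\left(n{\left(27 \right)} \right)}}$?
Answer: $- \frac{4252577602}{2239} \approx -1.8993 \cdot 10^{6}$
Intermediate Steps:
$F{\left(H \right)} = \frac{2212 + H}{-664 + H}$
$\frac{6675946}{F{\left(n{\left(27 \right)} \right)}} = \frac{6675946}{\frac{1}{-664 + 27} \left(2212 + 27\right)} = \frac{6675946}{\frac{1}{-637} \cdot 2239} = \frac{6675946}{\left(- \frac{1}{637}\right) 2239} = \frac{6675946}{- \frac{2239}{637}} = 6675946 \left(- \frac{637}{2239}\right) = - \frac{4252577602}{2239}$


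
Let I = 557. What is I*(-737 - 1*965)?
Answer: -948014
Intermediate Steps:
I*(-737 - 1*965) = 557*(-737 - 1*965) = 557*(-737 - 965) = 557*(-1702) = -948014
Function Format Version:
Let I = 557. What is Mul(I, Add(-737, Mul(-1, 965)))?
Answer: -948014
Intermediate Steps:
Mul(I, Add(-737, Mul(-1, 965))) = Mul(557, Add(-737, Mul(-1, 965))) = Mul(557, Add(-737, -965)) = Mul(557, -1702) = -948014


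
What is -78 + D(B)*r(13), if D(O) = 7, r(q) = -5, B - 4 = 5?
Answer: -113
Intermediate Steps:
B = 9 (B = 4 + 5 = 9)
-78 + D(B)*r(13) = -78 + 7*(-5) = -78 - 35 = -113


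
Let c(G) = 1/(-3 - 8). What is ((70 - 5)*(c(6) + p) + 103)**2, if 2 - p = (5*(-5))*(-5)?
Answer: 7547613129/121 ≈ 6.2377e+7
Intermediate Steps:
p = -123 (p = 2 - 5*(-5)*(-5) = 2 - (-25)*(-5) = 2 - 1*125 = 2 - 125 = -123)
c(G) = -1/11 (c(G) = 1/(-11) = -1/11)
((70 - 5)*(c(6) + p) + 103)**2 = ((70 - 5)*(-1/11 - 123) + 103)**2 = (65*(-1354/11) + 103)**2 = (-88010/11 + 103)**2 = (-86877/11)**2 = 7547613129/121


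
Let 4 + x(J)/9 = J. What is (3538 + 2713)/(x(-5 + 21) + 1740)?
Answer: 893/264 ≈ 3.3826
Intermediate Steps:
x(J) = -36 + 9*J
(3538 + 2713)/(x(-5 + 21) + 1740) = (3538 + 2713)/((-36 + 9*(-5 + 21)) + 1740) = 6251/((-36 + 9*16) + 1740) = 6251/((-36 + 144) + 1740) = 6251/(108 + 1740) = 6251/1848 = 6251*(1/1848) = 893/264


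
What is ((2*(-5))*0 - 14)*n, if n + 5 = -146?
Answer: 2114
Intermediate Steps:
n = -151 (n = -5 - 146 = -151)
((2*(-5))*0 - 14)*n = ((2*(-5))*0 - 14)*(-151) = (-10*0 - 14)*(-151) = (0 - 14)*(-151) = -14*(-151) = 2114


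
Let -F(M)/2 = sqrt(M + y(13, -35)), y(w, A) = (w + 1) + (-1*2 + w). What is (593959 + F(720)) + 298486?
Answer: 892445 - 2*sqrt(745) ≈ 8.9239e+5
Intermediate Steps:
y(w, A) = -1 + 2*w (y(w, A) = (1 + w) + (-2 + w) = -1 + 2*w)
F(M) = -2*sqrt(25 + M) (F(M) = -2*sqrt(M + (-1 + 2*13)) = -2*sqrt(M + (-1 + 26)) = -2*sqrt(M + 25) = -2*sqrt(25 + M))
(593959 + F(720)) + 298486 = (593959 - 2*sqrt(25 + 720)) + 298486 = (593959 - 2*sqrt(745)) + 298486 = 892445 - 2*sqrt(745)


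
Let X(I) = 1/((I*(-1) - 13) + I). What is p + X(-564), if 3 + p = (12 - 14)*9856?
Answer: -256296/13 ≈ -19715.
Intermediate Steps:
X(I) = -1/13 (X(I) = 1/((-I - 13) + I) = 1/((-13 - I) + I) = 1/(-13) = -1/13)
p = -19715 (p = -3 + (12 - 14)*9856 = -3 - 2*9856 = -3 - 19712 = -19715)
p + X(-564) = -19715 - 1/13 = -256296/13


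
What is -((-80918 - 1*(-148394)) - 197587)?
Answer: 130111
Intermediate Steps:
-((-80918 - 1*(-148394)) - 197587) = -((-80918 + 148394) - 197587) = -(67476 - 197587) = -1*(-130111) = 130111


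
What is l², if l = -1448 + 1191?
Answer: 66049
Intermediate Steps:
l = -257
l² = (-257)² = 66049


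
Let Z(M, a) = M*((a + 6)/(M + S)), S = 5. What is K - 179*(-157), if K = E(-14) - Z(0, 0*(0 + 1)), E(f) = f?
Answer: 28089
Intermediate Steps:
Z(M, a) = M*(6 + a)/(5 + M) (Z(M, a) = M*((a + 6)/(M + 5)) = M*((6 + a)/(5 + M)) = M*(6 + a)/(5 + M))
K = -14 (K = -14 - 0*(6 + 0*(0 + 1))/(5 + 0) = -14 - 0*(6 + 0*1)/5 = -14 - 0*(6 + 0)/5 = -14 - 0*6/5 = -14 - 1*0 = -14 + 0 = -14)
K - 179*(-157) = -14 - 179*(-157) = -14 + 28103 = 28089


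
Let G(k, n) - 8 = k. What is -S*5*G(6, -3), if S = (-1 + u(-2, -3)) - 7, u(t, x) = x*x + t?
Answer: 70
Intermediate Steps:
G(k, n) = 8 + k
u(t, x) = t + x**2 (u(t, x) = x**2 + t = t + x**2)
S = -1 (S = (-1 + (-2 + (-3)**2)) - 7 = (-1 + (-2 + 9)) - 7 = (-1 + 7) - 7 = 6 - 7 = -1)
-S*5*G(6, -3) = -(-1*5)*(8 + 6) = -(-5)*14 = -1*(-70) = 70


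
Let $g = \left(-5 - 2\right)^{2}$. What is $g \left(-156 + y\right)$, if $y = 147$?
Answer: $-441$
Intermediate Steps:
$g = 49$ ($g = \left(-7\right)^{2} = 49$)
$g \left(-156 + y\right) = 49 \left(-156 + 147\right) = 49 \left(-9\right) = -441$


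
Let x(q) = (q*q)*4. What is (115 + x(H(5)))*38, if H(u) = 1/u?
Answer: 109402/25 ≈ 4376.1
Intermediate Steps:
x(q) = 4*q² (x(q) = q²*4 = 4*q²)
(115 + x(H(5)))*38 = (115 + 4*(1/5)²)*38 = (115 + 4*(⅕)²)*38 = (115 + 4*(1/25))*38 = (115 + 4/25)*38 = (2879/25)*38 = 109402/25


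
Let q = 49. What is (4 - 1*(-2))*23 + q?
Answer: 187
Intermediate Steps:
(4 - 1*(-2))*23 + q = (4 - 1*(-2))*23 + 49 = (4 + 2)*23 + 49 = 6*23 + 49 = 138 + 49 = 187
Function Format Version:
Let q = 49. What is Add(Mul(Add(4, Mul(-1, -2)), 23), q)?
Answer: 187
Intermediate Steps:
Add(Mul(Add(4, Mul(-1, -2)), 23), q) = Add(Mul(Add(4, Mul(-1, -2)), 23), 49) = Add(Mul(Add(4, 2), 23), 49) = Add(Mul(6, 23), 49) = Add(138, 49) = 187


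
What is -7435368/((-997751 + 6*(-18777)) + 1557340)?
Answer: -7435368/446927 ≈ -16.637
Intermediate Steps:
-7435368/((-997751 + 6*(-18777)) + 1557340) = -7435368/((-997751 - 112662) + 1557340) = -7435368/(-1110413 + 1557340) = -7435368/446927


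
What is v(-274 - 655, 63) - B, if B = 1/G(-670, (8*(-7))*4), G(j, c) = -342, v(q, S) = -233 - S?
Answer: -101231/342 ≈ -296.00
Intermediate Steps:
B = -1/342 (B = 1/(-342) = -1/342 ≈ -0.0029240)
v(-274 - 655, 63) - B = (-233 - 1*63) - 1*(-1/342) = (-233 - 63) + 1/342 = -296 + 1/342 = -101231/342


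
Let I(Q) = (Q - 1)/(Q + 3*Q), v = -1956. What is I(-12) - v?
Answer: 93901/48 ≈ 1956.3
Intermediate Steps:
I(Q) = (-1 + Q)/(4*Q) (I(Q) = (-1 + Q)/((4*Q)) = (-1 + Q)*(1/(4*Q)) = (-1 + Q)/(4*Q))
I(-12) - v = (¼)*(-1 - 12)/(-12) - 1*(-1956) = (¼)*(-1/12)*(-13) + 1956 = 13/48 + 1956 = 93901/48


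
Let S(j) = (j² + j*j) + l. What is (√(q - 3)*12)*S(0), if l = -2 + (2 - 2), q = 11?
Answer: -48*√2 ≈ -67.882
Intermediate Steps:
l = -2 (l = -2 + 0 = -2)
S(j) = -2 + 2*j² (S(j) = (j² + j*j) - 2 = (j² + j²) - 2 = 2*j² - 2 = -2 + 2*j²)
(√(q - 3)*12)*S(0) = (√(11 - 3)*12)*(-2 + 2*0²) = (√8*12)*(-2 + 2*0) = ((2*√2)*12)*(-2 + 0) = (24*√2)*(-2) = -48*√2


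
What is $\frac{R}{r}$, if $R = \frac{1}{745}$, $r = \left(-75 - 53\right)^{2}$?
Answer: $\frac{1}{12206080} \approx 8.1926 \cdot 10^{-8}$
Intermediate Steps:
$r = 16384$ ($r = \left(-128\right)^{2} = 16384$)
$R = \frac{1}{745} \approx 0.0013423$
$\frac{R}{r} = \frac{1}{745 \cdot 16384} = \frac{1}{745} \cdot \frac{1}{16384} = \frac{1}{12206080}$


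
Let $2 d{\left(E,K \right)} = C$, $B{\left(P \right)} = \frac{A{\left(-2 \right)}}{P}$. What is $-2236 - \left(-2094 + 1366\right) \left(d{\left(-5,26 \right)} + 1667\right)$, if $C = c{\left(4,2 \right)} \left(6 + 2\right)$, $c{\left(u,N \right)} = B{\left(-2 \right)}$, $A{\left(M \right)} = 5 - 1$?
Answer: $1205516$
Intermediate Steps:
$A{\left(M \right)} = 4$ ($A{\left(M \right)} = 5 - 1 = 4$)
$B{\left(P \right)} = \frac{4}{P}$
$c{\left(u,N \right)} = -2$ ($c{\left(u,N \right)} = \frac{4}{-2} = 4 \left(- \frac{1}{2}\right) = -2$)
$C = -16$ ($C = - 2 \left(6 + 2\right) = \left(-2\right) 8 = -16$)
$d{\left(E,K \right)} = -8$ ($d{\left(E,K \right)} = \frac{1}{2} \left(-16\right) = -8$)
$-2236 - \left(-2094 + 1366\right) \left(d{\left(-5,26 \right)} + 1667\right) = -2236 - \left(-2094 + 1366\right) \left(-8 + 1667\right) = -2236 - \left(-728\right) 1659 = -2236 - -1207752 = -2236 + 1207752 = 1205516$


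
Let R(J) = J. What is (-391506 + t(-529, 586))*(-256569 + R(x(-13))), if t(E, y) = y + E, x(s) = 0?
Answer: 100433678481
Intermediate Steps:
t(E, y) = E + y
(-391506 + t(-529, 586))*(-256569 + R(x(-13))) = (-391506 + (-529 + 586))*(-256569 + 0) = (-391506 + 57)*(-256569) = -391449*(-256569) = 100433678481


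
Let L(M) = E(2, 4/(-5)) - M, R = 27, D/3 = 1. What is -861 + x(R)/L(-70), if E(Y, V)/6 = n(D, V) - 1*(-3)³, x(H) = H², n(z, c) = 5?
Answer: -224853/262 ≈ -858.22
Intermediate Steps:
D = 3 (D = 3*1 = 3)
E(Y, V) = 192 (E(Y, V) = 6*(5 - 1*(-3)³) = 6*(5 - 1*(-27)) = 6*(5 + 27) = 6*32 = 192)
L(M) = 192 - M
-861 + x(R)/L(-70) = -861 + 27²/(192 - 1*(-70)) = -861 + 729/(192 + 70) = -861 + 729/262 = -224853/262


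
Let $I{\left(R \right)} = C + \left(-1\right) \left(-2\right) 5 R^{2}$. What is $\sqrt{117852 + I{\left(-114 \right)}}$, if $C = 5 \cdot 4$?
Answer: $2 \sqrt{61958} \approx 497.83$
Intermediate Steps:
$C = 20$
$I{\left(R \right)} = 20 + 10 R^{2}$ ($I{\left(R \right)} = 20 + \left(-1\right) \left(-2\right) 5 R^{2} = 20 + 2 \cdot 5 R^{2} = 20 + 10 R^{2}$)
$\sqrt{117852 + I{\left(-114 \right)}} = \sqrt{117852 + \left(20 + 10 \left(-114\right)^{2}\right)} = \sqrt{117852 + \left(20 + 10 \cdot 12996\right)} = \sqrt{117852 + \left(20 + 129960\right)} = \sqrt{117852 + 129980} = \sqrt{247832} = 2 \sqrt{61958}$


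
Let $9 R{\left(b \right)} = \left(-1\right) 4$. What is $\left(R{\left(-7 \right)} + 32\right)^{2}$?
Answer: $\frac{80656}{81} \approx 995.75$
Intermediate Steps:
$R{\left(b \right)} = - \frac{4}{9}$ ($R{\left(b \right)} = \frac{\left(-1\right) 4}{9} = \frac{1}{9} \left(-4\right) = - \frac{4}{9}$)
$\left(R{\left(-7 \right)} + 32\right)^{2} = \left(- \frac{4}{9} + 32\right)^{2} = \left(\frac{284}{9}\right)^{2} = \frac{80656}{81}$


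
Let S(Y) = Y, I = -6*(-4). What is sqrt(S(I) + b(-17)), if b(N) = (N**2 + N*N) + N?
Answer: 3*sqrt(65) ≈ 24.187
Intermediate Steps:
b(N) = N + 2*N**2 (b(N) = (N**2 + N**2) + N = 2*N**2 + N = N + 2*N**2)
I = 24
sqrt(S(I) + b(-17)) = sqrt(24 - 17*(1 + 2*(-17))) = sqrt(24 - 17*(1 - 34)) = sqrt(24 - 17*(-33)) = sqrt(24 + 561) = sqrt(585) = 3*sqrt(65)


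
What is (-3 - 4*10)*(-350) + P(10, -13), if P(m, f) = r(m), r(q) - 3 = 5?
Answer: 15058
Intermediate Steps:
r(q) = 8 (r(q) = 3 + 5 = 8)
P(m, f) = 8
(-3 - 4*10)*(-350) + P(10, -13) = (-3 - 4*10)*(-350) + 8 = (-3 - 40)*(-350) + 8 = -43*(-350) + 8 = 15050 + 8 = 15058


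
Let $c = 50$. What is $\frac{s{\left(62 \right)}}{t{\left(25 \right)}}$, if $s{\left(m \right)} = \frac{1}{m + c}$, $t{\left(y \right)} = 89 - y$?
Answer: $\frac{1}{7168} \approx 0.00013951$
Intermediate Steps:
$s{\left(m \right)} = \frac{1}{50 + m}$ ($s{\left(m \right)} = \frac{1}{m + 50} = \frac{1}{50 + m}$)
$\frac{s{\left(62 \right)}}{t{\left(25 \right)}} = \frac{1}{\left(50 + 62\right) \left(89 - 25\right)} = \frac{1}{112 \left(89 - 25\right)} = \frac{1}{112 \cdot 64} = \frac{1}{112} \cdot \frac{1}{64} = \frac{1}{7168}$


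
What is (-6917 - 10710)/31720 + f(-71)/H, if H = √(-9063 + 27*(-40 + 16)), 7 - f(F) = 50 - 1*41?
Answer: -17627/31720 + 2*I*√1079/3237 ≈ -0.55571 + 0.020295*I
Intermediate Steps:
f(F) = -2 (f(F) = 7 - (50 - 1*41) = 7 - (50 - 41) = 7 - 1*9 = 7 - 9 = -2)
H = 3*I*√1079 (H = √(-9063 + 27*(-24)) = √(-9063 - 648) = √(-9711) = 3*I*√1079 ≈ 98.544*I)
(-6917 - 10710)/31720 + f(-71)/H = (-6917 - 10710)/31720 - 2*(-I*√1079/3237) = -17627*1/31720 - (-2)*I*√1079/3237 = -17627/31720 + 2*I*√1079/3237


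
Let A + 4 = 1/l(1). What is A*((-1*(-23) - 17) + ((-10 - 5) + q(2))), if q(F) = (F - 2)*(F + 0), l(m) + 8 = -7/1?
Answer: 183/5 ≈ 36.600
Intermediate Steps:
l(m) = -15 (l(m) = -8 - 7/1 = -8 - 7*1 = -8 - 7 = -15)
q(F) = F*(-2 + F) (q(F) = (-2 + F)*F = F*(-2 + F))
A = -61/15 (A = -4 + 1/(-15) = -4 - 1/15 = -61/15 ≈ -4.0667)
A*((-1*(-23) - 17) + ((-10 - 5) + q(2))) = -61*((-1*(-23) - 17) + ((-10 - 5) + 2*(-2 + 2)))/15 = -61*((23 - 17) + (-15 + 2*0))/15 = -61*(6 + (-15 + 0))/15 = -61*(6 - 15)/15 = -61/15*(-9) = 183/5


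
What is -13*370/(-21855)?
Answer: 962/4371 ≈ 0.22009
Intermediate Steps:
-13*370/(-21855) = -4810*(-1/21855) = 962/4371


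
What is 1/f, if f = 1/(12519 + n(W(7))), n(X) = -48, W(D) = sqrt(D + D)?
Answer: 12471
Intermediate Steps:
W(D) = sqrt(2)*sqrt(D) (W(D) = sqrt(2*D) = sqrt(2)*sqrt(D))
f = 1/12471 (f = 1/(12519 - 48) = 1/12471 ≈ 8.0186e-5)
1/f = 1/(1/12471) = 12471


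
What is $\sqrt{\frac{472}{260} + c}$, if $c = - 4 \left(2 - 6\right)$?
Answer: $\frac{\sqrt{75270}}{65} \approx 4.2208$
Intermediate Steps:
$c = 16$ ($c = \left(-4\right) \left(-4\right) = 16$)
$\sqrt{\frac{472}{260} + c} = \sqrt{\frac{472}{260} + 16} = \sqrt{472 \cdot \frac{1}{260} + 16} = \sqrt{\frac{118}{65} + 16} = \sqrt{\frac{1158}{65}} = \frac{\sqrt{75270}}{65}$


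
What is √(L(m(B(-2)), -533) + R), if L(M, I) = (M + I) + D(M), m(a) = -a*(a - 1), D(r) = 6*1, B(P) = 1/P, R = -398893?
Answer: I*√1597683/2 ≈ 632.0*I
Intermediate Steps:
D(r) = 6
m(a) = -a*(-1 + a)
L(M, I) = 6 + I + M (L(M, I) = (M + I) + 6 = (I + M) + 6 = 6 + I + M)
√(L(m(B(-2)), -533) + R) = √((6 - 533 + (1 - 1/(-2))/(-2)) - 398893) = √((6 - 533 - (1 - 1*(-½))/2) - 398893) = √((6 - 533 - (1 + ½)/2) - 398893) = √((6 - 533 - ½*3/2) - 398893) = √((6 - 533 - ¾) - 398893) = √(-2111/4 - 398893) = √(-1597683/4) = I*√1597683/2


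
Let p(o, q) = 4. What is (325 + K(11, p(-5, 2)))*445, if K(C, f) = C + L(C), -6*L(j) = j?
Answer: 892225/6 ≈ 1.4870e+5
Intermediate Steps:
L(j) = -j/6
K(C, f) = 5*C/6 (K(C, f) = C - C/6 = 5*C/6)
(325 + K(11, p(-5, 2)))*445 = (325 + (⅚)*11)*445 = (325 + 55/6)*445 = (2005/6)*445 = 892225/6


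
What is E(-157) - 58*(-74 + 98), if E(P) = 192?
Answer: -1200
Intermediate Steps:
E(-157) - 58*(-74 + 98) = 192 - 58*(-74 + 98) = 192 - 58*24 = 192 - 1392 = -1200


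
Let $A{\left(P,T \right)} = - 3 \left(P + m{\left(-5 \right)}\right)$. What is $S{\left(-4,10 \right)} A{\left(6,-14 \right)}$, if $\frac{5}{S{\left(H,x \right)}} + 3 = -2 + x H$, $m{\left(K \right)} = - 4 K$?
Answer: $\frac{26}{3} \approx 8.6667$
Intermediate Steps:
$S{\left(H,x \right)} = \frac{5}{-5 + H x}$ ($S{\left(H,x \right)} = \frac{5}{-3 + \left(-2 + x H\right)} = \frac{5}{-3 + \left(-2 + H x\right)} = \frac{5}{-5 + H x}$)
$A{\left(P,T \right)} = -60 - 3 P$ ($A{\left(P,T \right)} = - 3 \left(P - -20\right) = - 3 \left(P + 20\right) = - 3 \left(20 + P\right) = -60 - 3 P$)
$S{\left(-4,10 \right)} A{\left(6,-14 \right)} = \frac{5}{-5 - 40} \left(-60 - 18\right) = \frac{5}{-45} \left(-78\right) = 5 \left(- \frac{1}{45}\right) \left(-78\right) = \left(- \frac{1}{9}\right) \left(-78\right) = \frac{26}{3}$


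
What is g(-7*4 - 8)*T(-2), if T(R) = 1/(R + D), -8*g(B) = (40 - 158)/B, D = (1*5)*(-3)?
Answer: 59/2448 ≈ 0.024101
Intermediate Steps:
D = -15 (D = 5*(-3) = -15)
g(B) = 59/(4*B) (g(B) = -(40 - 158)/(8*B) = -(-59)/(4*B) = 59/(4*B))
T(R) = 1/(-15 + R) (T(R) = 1/(R - 15) = 1/(-15 + R))
g(-7*4 - 8)*T(-2) = (59/(4*(-7*4 - 8)))/(-15 - 2) = (59/(4*(-28 - 8)))/(-17) = ((59/4)/(-36))*(-1/17) = ((59/4)*(-1/36))*(-1/17) = -59/144*(-1/17) = 59/2448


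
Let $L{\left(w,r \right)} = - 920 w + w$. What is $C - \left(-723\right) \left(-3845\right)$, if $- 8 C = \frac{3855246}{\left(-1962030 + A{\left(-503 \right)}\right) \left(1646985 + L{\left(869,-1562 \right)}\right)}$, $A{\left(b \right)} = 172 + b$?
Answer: $- \frac{18512321635100488737}{6659264204056} \approx -2.7799 \cdot 10^{6}$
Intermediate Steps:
$L{\left(w,r \right)} = - 919 w$
$C = \frac{1927623}{6659264204056}$ ($C = - \frac{3855246 \frac{1}{\left(-1962030 + \left(172 - 503\right)\right) \left(1646985 - 798611\right)}}{8} = - \frac{3855246 \frac{1}{\left(-1962030 - 331\right) \left(1646985 - 798611\right)}}{8} = - \frac{3855246 \frac{1}{\left(-1962361\right) 848374}}{8} = - \frac{3855246 \frac{1}{-1664816051014}}{8} = - \frac{3855246 \left(- \frac{1}{1664816051014}\right)}{8} = \left(- \frac{1}{8}\right) \left(- \frac{1927623}{832408025507}\right) = \frac{1927623}{6659264204056} \approx 2.8946 \cdot 10^{-7}$)
$C - \left(-723\right) \left(-3845\right) = \frac{1927623}{6659264204056} - \left(-723\right) \left(-3845\right) = \frac{1927623}{6659264204056} - 2779935 = - \frac{18512321635100488737}{6659264204056}$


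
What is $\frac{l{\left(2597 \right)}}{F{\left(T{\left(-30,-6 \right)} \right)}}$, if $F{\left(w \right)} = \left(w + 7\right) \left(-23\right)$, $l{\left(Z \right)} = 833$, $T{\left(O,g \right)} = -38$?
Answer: $\frac{833}{713} \approx 1.1683$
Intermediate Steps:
$F{\left(w \right)} = -161 - 23 w$ ($F{\left(w \right)} = \left(7 + w\right) \left(-23\right) = -161 - 23 w$)
$\frac{l{\left(2597 \right)}}{F{\left(T{\left(-30,-6 \right)} \right)}} = \frac{833}{-161 - -874} = \frac{833}{-161 + 874} = \frac{833}{713}$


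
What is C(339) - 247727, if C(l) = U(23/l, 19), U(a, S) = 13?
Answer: -247714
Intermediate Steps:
C(l) = 13
C(339) - 247727 = 13 - 247727 = -247714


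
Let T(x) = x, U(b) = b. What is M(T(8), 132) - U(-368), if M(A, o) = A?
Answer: 376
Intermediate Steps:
M(T(8), 132) - U(-368) = 8 - 1*(-368) = 8 + 368 = 376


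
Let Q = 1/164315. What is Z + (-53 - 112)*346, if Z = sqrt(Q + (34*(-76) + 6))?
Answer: -57090 + 7*I*sqrt(1420500053015)/164315 ≈ -57090.0 + 50.774*I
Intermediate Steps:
Q = 1/164315 ≈ 6.0859e-6
Z = 7*I*sqrt(1420500053015)/164315 (Z = sqrt(1/164315 + (34*(-76) + 6)) = sqrt(1/164315 + (-2584 + 6)) = sqrt(1/164315 - 2578) = sqrt(-423604069/164315) = 7*I*sqrt(1420500053015)/164315 ≈ 50.774*I)
Z + (-53 - 112)*346 = 7*I*sqrt(1420500053015)/164315 + (-53 - 112)*346 = 7*I*sqrt(1420500053015)/164315 - 165*346 = 7*I*sqrt(1420500053015)/164315 - 57090 = -57090 + 7*I*sqrt(1420500053015)/164315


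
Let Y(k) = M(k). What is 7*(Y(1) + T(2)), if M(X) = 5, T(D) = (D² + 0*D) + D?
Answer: 77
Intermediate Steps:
T(D) = D + D² (T(D) = (D² + 0) + D = D² + D = D + D²)
Y(k) = 5
7*(Y(1) + T(2)) = 7*(5 + 2*(1 + 2)) = 7*(5 + 2*3) = 7*(5 + 6) = 7*11 = 77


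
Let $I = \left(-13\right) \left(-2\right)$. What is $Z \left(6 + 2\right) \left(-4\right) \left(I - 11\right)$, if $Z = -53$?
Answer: $25440$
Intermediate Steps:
$I = 26$
$Z \left(6 + 2\right) \left(-4\right) \left(I - 11\right) = - 53 \left(6 + 2\right) \left(-4\right) \left(26 - 11\right) = - 53 \cdot 8 \left(-4\right) 15 = - 53 \left(\left(-32\right) 15\right) = \left(-53\right) \left(-480\right) = 25440$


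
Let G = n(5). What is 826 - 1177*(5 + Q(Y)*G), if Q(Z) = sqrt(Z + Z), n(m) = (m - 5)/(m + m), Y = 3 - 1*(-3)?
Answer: -5059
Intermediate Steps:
Y = 6 (Y = 3 + 3 = 6)
n(m) = (-5 + m)/(2*m) (n(m) = (-5 + m)/((2*m)) = (-5 + m)*(1/(2*m)) = (-5 + m)/(2*m))
G = 0 (G = (1/2)*(-5 + 5)/5 = (1/2)*(1/5)*0 = 0)
Q(Z) = sqrt(2)*sqrt(Z) (Q(Z) = sqrt(2*Z) = sqrt(2)*sqrt(Z))
826 - 1177*(5 + Q(Y)*G) = 826 - 1177*(5 + (sqrt(2)*sqrt(6))*0) = 826 - 1177*(5 + (2*sqrt(3))*0) = 826 - 1177*(5 + 0) = 826 - 1177*5 = 826 - 5885 = -5059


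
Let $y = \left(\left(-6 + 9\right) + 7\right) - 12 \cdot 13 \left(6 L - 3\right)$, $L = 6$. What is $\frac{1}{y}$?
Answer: $- \frac{1}{5138} \approx -0.00019463$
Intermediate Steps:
$y = -5138$ ($y = \left(\left(-6 + 9\right) + 7\right) - 12 \cdot 13 \left(6 \cdot 6 - 3\right) = \left(3 + 7\right) - 12 \cdot 13 \left(36 - 3\right) = 10 - 12 \cdot 13 \cdot 33 = 10 - 5148 = -5138$)
$\frac{1}{y} = \frac{1}{-5138} = - \frac{1}{5138}$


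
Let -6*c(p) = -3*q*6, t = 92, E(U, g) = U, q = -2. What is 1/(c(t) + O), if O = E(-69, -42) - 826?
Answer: -1/901 ≈ -0.0011099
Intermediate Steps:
c(p) = -6 (c(p) = -(-3*(-2))*6/6 = -6)
O = -895 (O = -69 - 826 = -895)
1/(c(t) + O) = 1/(-6 - 895) = 1/(-901) = -1/901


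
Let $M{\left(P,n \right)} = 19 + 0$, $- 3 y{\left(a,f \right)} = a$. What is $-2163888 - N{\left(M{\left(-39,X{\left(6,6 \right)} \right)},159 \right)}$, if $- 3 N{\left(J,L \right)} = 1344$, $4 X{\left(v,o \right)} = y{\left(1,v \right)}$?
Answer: $-2163440$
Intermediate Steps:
$y{\left(a,f \right)} = - \frac{a}{3}$
$X{\left(v,o \right)} = - \frac{1}{12}$ ($X{\left(v,o \right)} = \frac{\left(- \frac{1}{3}\right) 1}{4} = \frac{1}{4} \left(- \frac{1}{3}\right) = - \frac{1}{12}$)
$M{\left(P,n \right)} = 19$
$N{\left(J,L \right)} = -448$ ($N{\left(J,L \right)} = \left(- \frac{1}{3}\right) 1344 = -448$)
$-2163888 - N{\left(M{\left(-39,X{\left(6,6 \right)} \right)},159 \right)} = -2163888 - -448 = -2163888 + 448 = -2163440$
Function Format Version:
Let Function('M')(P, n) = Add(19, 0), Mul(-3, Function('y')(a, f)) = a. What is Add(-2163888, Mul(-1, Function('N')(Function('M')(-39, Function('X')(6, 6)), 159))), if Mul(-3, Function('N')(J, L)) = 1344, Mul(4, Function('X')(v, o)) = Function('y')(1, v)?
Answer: -2163440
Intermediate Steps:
Function('y')(a, f) = Mul(Rational(-1, 3), a)
Function('X')(v, o) = Rational(-1, 12) (Function('X')(v, o) = Mul(Rational(1, 4), Mul(Rational(-1, 3), 1)) = Mul(Rational(1, 4), Rational(-1, 3)) = Rational(-1, 12))
Function('M')(P, n) = 19
Function('N')(J, L) = -448 (Function('N')(J, L) = Mul(Rational(-1, 3), 1344) = -448)
Add(-2163888, Mul(-1, Function('N')(Function('M')(-39, Function('X')(6, 6)), 159))) = Add(-2163888, Mul(-1, -448)) = Add(-2163888, 448) = -2163440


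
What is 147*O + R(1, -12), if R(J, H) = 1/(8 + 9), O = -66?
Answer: -164933/17 ≈ -9701.9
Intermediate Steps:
R(J, H) = 1/17
147*O + R(1, -12) = 147*(-66) + 1/17 = -9702 + 1/17 = -164933/17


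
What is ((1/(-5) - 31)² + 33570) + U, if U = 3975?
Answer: 962961/25 ≈ 38518.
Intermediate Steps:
((1/(-5) - 31)² + 33570) + U = ((1/(-5) - 31)² + 33570) + 3975 = ((-⅕ - 31)² + 33570) + 3975 = ((-156/5)² + 33570) + 3975 = (24336/25 + 33570) + 3975 = 863586/25 + 3975 = 962961/25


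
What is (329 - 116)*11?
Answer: 2343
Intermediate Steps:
(329 - 116)*11 = 213*11 = 2343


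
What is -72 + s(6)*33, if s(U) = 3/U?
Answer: -111/2 ≈ -55.500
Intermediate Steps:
-72 + s(6)*33 = -72 + (3/6)*33 = -72 + (3*(⅙))*33 = -72 + (½)*33 = -72 + 33/2 = -111/2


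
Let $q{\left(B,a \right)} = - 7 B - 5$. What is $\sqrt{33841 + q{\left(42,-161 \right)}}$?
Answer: $\sqrt{33542} \approx 183.14$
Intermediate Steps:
$q{\left(B,a \right)} = -5 - 7 B$
$\sqrt{33841 + q{\left(42,-161 \right)}} = \sqrt{33841 - 299} = \sqrt{33542}$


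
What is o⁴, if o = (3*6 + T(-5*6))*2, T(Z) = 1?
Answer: 2085136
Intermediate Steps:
o = 38 (o = (3*6 + 1)*2 = (18 + 1)*2 = 19*2 = 38)
o⁴ = 38⁴ = 2085136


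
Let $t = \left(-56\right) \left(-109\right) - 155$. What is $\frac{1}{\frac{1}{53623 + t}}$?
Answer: $59572$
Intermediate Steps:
$t = 5949$ ($t = 6104 - 155 = 5949$)
$\frac{1}{\frac{1}{53623 + t}} = \frac{1}{\frac{1}{53623 + 5949}} = \frac{1}{\frac{1}{59572}} = 59572$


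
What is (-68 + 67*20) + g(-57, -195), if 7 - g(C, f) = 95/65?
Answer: 16608/13 ≈ 1277.5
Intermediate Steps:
g(C, f) = 72/13 (g(C, f) = 7 - 95/65 = 7 - 1*19/13 = 7 - 19/13 = 72/13)
(-68 + 67*20) + g(-57, -195) = (-68 + 67*20) + 72/13 = (-68 + 1340) + 72/13 = 1272 + 72/13 = 16608/13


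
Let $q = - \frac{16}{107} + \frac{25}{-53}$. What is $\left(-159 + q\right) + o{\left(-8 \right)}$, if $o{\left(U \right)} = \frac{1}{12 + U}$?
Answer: $- \frac{3615177}{22684} \approx -159.37$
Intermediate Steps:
$q = - \frac{3523}{5671}$ ($q = \left(-16\right) \frac{1}{107} + 25 \left(- \frac{1}{53}\right) = - \frac{16}{107} - \frac{25}{53} = - \frac{3523}{5671} \approx -0.62123$)
$\left(-159 + q\right) + o{\left(-8 \right)} = \left(-159 - \frac{3523}{5671}\right) + \frac{1}{12 - 8} = - \frac{905212}{5671} + \frac{1}{4} = - \frac{3615177}{22684}$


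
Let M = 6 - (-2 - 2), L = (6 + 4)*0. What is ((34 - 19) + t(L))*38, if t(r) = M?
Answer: 950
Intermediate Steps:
L = 0 (L = 10*0 = 0)
M = 10 (M = 6 - 1*(-4) = 6 + 4 = 10)
t(r) = 10
((34 - 19) + t(L))*38 = ((34 - 19) + 10)*38 = (15 + 10)*38 = 25*38 = 950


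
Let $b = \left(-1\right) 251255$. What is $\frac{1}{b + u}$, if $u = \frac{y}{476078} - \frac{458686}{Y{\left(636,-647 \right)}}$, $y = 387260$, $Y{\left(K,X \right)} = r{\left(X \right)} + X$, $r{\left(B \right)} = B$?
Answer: $- \frac{154011233}{38641374490428} \approx -3.9857 \cdot 10^{-6}$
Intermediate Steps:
$Y{\left(K,X \right)} = 2 X$ ($Y{\left(K,X \right)} = X + X = 2 X$)
$b = -251255$
$u = \frac{54717856987}{154011233}$ ($u = \frac{387260}{476078} - \frac{458686}{2 \left(-647\right)} = 387260 \cdot \frac{1}{476078} - \frac{458686}{-1294} = \frac{193630}{238039} - - \frac{229343}{647} = \frac{193630}{238039} + \frac{229343}{647} = \frac{54717856987}{154011233} \approx 355.28$)
$\frac{1}{b + u} = \frac{1}{-251255 + \frac{54717856987}{154011233}} = \frac{1}{- \frac{38641374490428}{154011233}} = - \frac{154011233}{38641374490428}$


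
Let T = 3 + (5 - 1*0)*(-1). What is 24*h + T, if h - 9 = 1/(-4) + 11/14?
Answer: 1588/7 ≈ 226.86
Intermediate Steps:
h = 267/28 (h = 9 + (1/(-4) + 11/14) = 9 + (1*(-1/4) + 11*(1/14)) = 9 + (-1/4 + 11/14) = 9 + 15/28 = 267/28 ≈ 9.5357)
T = -2 (T = 3 + (5 + 0)*(-1) = 3 + 5*(-1) = 3 - 5 = -2)
24*h + T = 24*(267/28) - 2 = 1602/7 - 2 = 1588/7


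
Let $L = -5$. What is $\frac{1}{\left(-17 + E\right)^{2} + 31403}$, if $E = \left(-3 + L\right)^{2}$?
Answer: $\frac{1}{33612} \approx 2.9751 \cdot 10^{-5}$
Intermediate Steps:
$E = 64$ ($E = \left(-3 - 5\right)^{2} = \left(-8\right)^{2} = 64$)
$\frac{1}{\left(-17 + E\right)^{2} + 31403} = \frac{1}{\left(-17 + 64\right)^{2} + 31403} = \frac{1}{47^{2} + 31403} = \frac{1}{2209 + 31403} = \frac{1}{33612}$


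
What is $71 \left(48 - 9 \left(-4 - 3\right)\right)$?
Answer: $7881$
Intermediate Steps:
$71 \left(48 - 9 \left(-4 - 3\right)\right) = 71 \left(48 - -63\right) = 71 \left(48 + 63\right) = 71 \cdot 111 = 7881$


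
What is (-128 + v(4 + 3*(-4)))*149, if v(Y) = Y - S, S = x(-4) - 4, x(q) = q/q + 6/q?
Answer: -39187/2 ≈ -19594.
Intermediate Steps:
x(q) = 1 + 6/q
S = -9/2 (S = (6 - 4)/(-4) - 4 = -¼*2 - 4 = -½ - 4 = -9/2 ≈ -4.5000)
v(Y) = 9/2 + Y (v(Y) = Y - 1*(-9/2) = Y + 9/2 = 9/2 + Y)
(-128 + v(4 + 3*(-4)))*149 = (-128 + (9/2 + (4 + 3*(-4))))*149 = (-128 + (9/2 + (4 - 12)))*149 = (-128 + (9/2 - 8))*149 = (-128 - 7/2)*149 = -263/2*149 = -39187/2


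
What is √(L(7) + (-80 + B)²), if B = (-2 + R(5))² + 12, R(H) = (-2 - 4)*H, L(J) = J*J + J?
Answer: 2*√228498 ≈ 956.03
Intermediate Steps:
L(J) = J + J² (L(J) = J² + J = J + J²)
R(H) = -6*H
B = 1036 (B = (-2 - 6*5)² + 12 = (-2 - 30)² + 12 = (-32)² + 12 = 1024 + 12 = 1036)
√(L(7) + (-80 + B)²) = √(7*(1 + 7) + (-80 + 1036)²) = √(7*8 + 956²) = √(56 + 913936) = √913992 = 2*√228498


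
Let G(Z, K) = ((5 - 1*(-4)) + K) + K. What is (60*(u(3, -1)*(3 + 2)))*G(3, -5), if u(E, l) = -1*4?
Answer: 1200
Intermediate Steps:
G(Z, K) = 9 + 2*K (G(Z, K) = ((5 + 4) + K) + K = (9 + K) + K = 9 + 2*K)
u(E, l) = -4
(60*(u(3, -1)*(3 + 2)))*G(3, -5) = (60*(-4*(3 + 2)))*(9 + 2*(-5)) = (60*(-4*5))*(9 - 10) = (60*(-20))*(-1) = -1200*(-1) = 1200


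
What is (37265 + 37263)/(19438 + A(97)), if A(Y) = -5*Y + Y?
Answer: 37264/9525 ≈ 3.9122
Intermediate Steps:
A(Y) = -4*Y
(37265 + 37263)/(19438 + A(97)) = (37265 + 37263)/(19438 - 4*97) = 74528/(19438 - 388) = 74528/19050 = 74528*(1/19050) = 37264/9525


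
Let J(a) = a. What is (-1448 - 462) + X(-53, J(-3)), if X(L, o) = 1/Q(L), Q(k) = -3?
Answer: -5731/3 ≈ -1910.3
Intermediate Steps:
X(L, o) = -⅓ (X(L, o) = 1/(-3) = -⅓)
(-1448 - 462) + X(-53, J(-3)) = (-1448 - 462) - ⅓ = -1910 - ⅓ = -5731/3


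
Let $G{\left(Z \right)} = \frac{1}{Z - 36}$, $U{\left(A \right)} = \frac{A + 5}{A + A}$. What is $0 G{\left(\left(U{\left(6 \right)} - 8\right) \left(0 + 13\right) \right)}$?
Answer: $0$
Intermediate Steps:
$U{\left(A \right)} = \frac{5 + A}{2 A}$
$G{\left(Z \right)} = \frac{1}{-36 + Z}$
$0 G{\left(\left(U{\left(6 \right)} - 8\right) \left(0 + 13\right) \right)} = \frac{0}{-36 + \left(\frac{5 + 6}{2 \cdot 6} - 8\right) \left(0 + 13\right)} = \frac{0}{-36 + \left(\frac{1}{2} \cdot \frac{1}{6} \cdot 11 - 8\right) 13} = \frac{0}{-36 + \left(\frac{11}{12} - 8\right) 13} = \frac{0}{-36 - \frac{1105}{12}} = \frac{0}{- \frac{1537}{12}} = 0 \left(- \frac{12}{1537}\right) = 0$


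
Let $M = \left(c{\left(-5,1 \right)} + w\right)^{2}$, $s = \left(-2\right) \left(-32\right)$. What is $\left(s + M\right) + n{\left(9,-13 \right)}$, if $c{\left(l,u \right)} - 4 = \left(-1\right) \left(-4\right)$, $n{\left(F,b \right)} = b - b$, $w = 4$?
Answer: $208$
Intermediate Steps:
$n{\left(F,b \right)} = 0$
$s = 64$
$c{\left(l,u \right)} = 8$ ($c{\left(l,u \right)} = 4 - -4 = 4 + 4 = 8$)
$M = 144$ ($M = \left(8 + 4\right)^{2} = 12^{2} = 144$)
$\left(s + M\right) + n{\left(9,-13 \right)} = \left(64 + 144\right) + 0 = 208 + 0 = 208$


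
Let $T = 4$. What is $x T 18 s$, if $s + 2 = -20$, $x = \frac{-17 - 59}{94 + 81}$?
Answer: $\frac{120384}{175} \approx 687.91$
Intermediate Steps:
$x = - \frac{76}{175} \approx -0.43429$
$s = -22$ ($s = -2 - 20 = -22$)
$x T 18 s = - \frac{76 \cdot 4 \cdot 18}{175} \left(-22\right) = \left(- \frac{76}{175}\right) 72 \left(-22\right) = \left(- \frac{5472}{175}\right) \left(-22\right) = \frac{120384}{175}$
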